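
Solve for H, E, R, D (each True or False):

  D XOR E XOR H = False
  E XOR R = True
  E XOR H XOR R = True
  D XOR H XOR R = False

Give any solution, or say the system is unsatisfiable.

Unsatisfiable

Adding constraints 1, 2, 4 mod 2: every variable appears an even number of times on the left, so the left side is 0.
But the right sides sum to 1 (mod 2). 0 ≠ 1 — the system is inconsistent.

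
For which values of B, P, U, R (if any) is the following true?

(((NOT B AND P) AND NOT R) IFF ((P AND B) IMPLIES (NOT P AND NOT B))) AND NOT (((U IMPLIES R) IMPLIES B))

B=F, P=T, U=F, R=F

  ((NOT B AND P) AND NOT R) IFF ((P AND B) IMPLIES (NOT P AND NOT B)) = True
    (NOT B AND P) AND NOT R = True
      NOT B AND P = True
        NOT B = True
      NOT R = True
    (P AND B) IMPLIES (NOT P AND NOT B) = True
      P AND B = False
      NOT P AND NOT B = False
        NOT P = False
        NOT B = True
  NOT (((U IMPLIES R) IMPLIES B)) = True
    (U IMPLIES R) IMPLIES B = False
      U IMPLIES R = True
Both conjuncts True, so the formula holds.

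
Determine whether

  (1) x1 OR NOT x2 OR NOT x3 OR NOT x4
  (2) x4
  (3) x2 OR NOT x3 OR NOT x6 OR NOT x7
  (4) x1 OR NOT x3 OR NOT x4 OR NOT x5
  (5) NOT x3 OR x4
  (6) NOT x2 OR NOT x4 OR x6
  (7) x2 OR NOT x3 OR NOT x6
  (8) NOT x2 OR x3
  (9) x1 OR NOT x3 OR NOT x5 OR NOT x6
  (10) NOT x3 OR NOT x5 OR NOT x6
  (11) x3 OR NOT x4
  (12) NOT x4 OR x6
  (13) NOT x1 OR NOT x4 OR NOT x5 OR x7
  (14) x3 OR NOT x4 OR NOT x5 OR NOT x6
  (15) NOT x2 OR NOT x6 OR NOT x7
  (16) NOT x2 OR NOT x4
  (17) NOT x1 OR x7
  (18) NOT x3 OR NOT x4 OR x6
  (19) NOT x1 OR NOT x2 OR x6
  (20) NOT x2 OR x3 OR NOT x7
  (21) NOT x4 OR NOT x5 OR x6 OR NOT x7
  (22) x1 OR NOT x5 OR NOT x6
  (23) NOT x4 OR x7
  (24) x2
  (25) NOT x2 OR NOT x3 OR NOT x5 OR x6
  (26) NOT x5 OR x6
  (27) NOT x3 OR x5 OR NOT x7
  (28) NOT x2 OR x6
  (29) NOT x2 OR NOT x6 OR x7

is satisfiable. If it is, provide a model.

The formula is unsatisfiable.

Case x2 = True:
  (x4) forces x4 = True.
  Clause (NOT x2 OR NOT x4) is falsified — contradiction.
Case x2 = False:
  Clause (x2) is falsified — contradiction.
Both cases fail, so the formula is unsatisfiable.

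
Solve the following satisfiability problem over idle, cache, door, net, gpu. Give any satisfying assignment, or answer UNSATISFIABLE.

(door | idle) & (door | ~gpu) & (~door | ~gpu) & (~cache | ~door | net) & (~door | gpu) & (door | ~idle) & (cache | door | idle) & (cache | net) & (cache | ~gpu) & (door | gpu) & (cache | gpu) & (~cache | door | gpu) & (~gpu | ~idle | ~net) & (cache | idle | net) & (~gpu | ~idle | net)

No satisfying assignment exists.

Case door = True:
  (~door | ~gpu) forces gpu = False.
  Clause (~door | gpu) is falsified — contradiction.
Case door = False:
  (door | idle) forces idle = True.
  Clause (door | ~idle) is falsified — contradiction.
Both cases fail, so the formula is unsatisfiable.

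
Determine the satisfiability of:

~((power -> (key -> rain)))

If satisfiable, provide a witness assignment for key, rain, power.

key = True, rain = False, power = True

  ~((power -> (key -> rain))) = True
    power -> (key -> rain) = False
      key -> rain = False
The formula evaluates to True.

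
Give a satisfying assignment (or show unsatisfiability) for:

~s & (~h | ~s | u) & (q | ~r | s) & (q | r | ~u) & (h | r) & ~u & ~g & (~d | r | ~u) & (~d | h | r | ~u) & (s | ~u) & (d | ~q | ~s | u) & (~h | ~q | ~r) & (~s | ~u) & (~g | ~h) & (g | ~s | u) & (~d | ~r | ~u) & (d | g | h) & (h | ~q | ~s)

Unit clause (~s) forces s = False.
Unit clause (~u) forces u = False.
Unit clause (~g) forces g = False.
Set d = False.
  then (d | g | h) forces h = True.
Set q = True.
  then (~h | ~q | ~r) forces r = False.
All clauses satisfied.

d = False; q = True; r = False; g = False; h = True; s = False; u = False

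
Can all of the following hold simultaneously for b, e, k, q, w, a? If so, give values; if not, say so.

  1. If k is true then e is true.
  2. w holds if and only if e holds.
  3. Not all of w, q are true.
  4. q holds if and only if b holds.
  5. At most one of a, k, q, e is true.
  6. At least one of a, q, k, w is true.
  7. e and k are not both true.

b: False; e: True; k: False; q: False; w: True; a: False

  (1) k=F ⇒ e: vacuous ✓
  (2) w=T, e=T — same ✓
  (3) {w, q}: 1/2 true — not all ✓
  (4) q=F, b=F — same ✓
  (5) {a, k, q, e}: 1 true — at most one ✓
  (6) {a, q, k, w}: 1 true — at least one ✓
  (7) e=T, k=F — not both ✓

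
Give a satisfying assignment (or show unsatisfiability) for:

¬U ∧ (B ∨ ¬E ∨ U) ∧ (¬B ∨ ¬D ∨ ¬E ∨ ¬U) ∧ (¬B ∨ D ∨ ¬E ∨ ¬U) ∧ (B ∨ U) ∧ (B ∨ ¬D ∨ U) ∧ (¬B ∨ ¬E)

Unit clause (¬U) forces U = False.
In (B ∨ U) only B is left, so B = True.
In (¬B ∨ ¬E) only ¬E is left, so E = False.
Set D = True.
Check each clause:
  (¬U): ¬U holds.
  (B ∨ ¬E ∨ U): B holds.
  (¬B ∨ ¬D ∨ ¬E ∨ ¬U): ¬E holds.
  (¬B ∨ D ∨ ¬E ∨ ¬U): D holds.
  (B ∨ U): B holds.
  (B ∨ ¬D ∨ U): B holds.
  (¬B ∨ ¬E): ¬E holds.
All clauses satisfied.

D = True, B = True, E = False, U = False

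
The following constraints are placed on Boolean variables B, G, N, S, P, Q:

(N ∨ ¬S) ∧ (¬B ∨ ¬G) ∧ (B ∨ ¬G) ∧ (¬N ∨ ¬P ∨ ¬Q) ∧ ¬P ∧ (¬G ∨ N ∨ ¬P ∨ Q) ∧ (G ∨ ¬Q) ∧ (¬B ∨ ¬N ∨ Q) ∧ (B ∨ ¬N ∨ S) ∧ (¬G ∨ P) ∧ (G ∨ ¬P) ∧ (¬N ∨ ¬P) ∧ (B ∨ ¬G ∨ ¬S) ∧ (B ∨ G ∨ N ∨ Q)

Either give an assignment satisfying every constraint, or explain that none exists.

B=F; G=F; N=T; S=T; P=F; Q=F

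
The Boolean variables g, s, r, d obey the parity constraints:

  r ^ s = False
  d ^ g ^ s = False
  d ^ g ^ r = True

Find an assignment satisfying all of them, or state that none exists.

The formula is unsatisfiable.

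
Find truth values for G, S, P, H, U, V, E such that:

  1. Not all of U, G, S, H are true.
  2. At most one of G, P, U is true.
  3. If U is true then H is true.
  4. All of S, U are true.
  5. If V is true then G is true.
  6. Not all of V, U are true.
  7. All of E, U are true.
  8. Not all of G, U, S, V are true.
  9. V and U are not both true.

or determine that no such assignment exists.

G = False, S = True, P = False, H = True, U = True, V = False, E = True

  (1) {U, G, S, H}: 3/4 true — not all ✓
  (2) {G, P, U}: 1 true — at most one ✓
  (3) U=T ⇒ H: T ✓
  (4) {S, U}: all 2 true ✓
  (5) V=F ⇒ G: vacuous ✓
  (6) {V, U}: 1/2 true — not all ✓
  (7) {E, U}: all 2 true ✓
  (8) {G, U, S, V}: 2/4 true — not all ✓
  (9) V=F, U=T — not both ✓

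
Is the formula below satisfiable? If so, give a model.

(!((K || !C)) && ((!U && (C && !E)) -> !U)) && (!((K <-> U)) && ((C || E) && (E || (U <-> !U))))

U = True; E = True; K = False; C = True

  !((K || !C)) && ((!U && (C && !E)) -> !U) = True
    !((K || !C)) = True
      K || !C = False
        !C = False
    (!U && (C && !E)) -> !U = True
      !U && (C && !E) = False
        !U = False
        C && !E = False
          !E = False
      !U = False
  !((K <-> U)) && ((C || E) && (E || (U <-> !U))) = True
    !((K <-> U)) = True
      K <-> U = False
    (C || E) && (E || (U <-> !U)) = True
      C || E = True
      E || (U <-> !U) = True
        U <-> !U = False
          !U = False
Both conjuncts True, so the formula holds.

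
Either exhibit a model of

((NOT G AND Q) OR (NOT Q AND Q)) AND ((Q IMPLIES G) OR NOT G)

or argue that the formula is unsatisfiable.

G = False, Q = True

  (NOT G AND Q) OR (NOT Q AND Q) = True
    NOT G AND Q = True
      NOT G = True
    NOT Q AND Q = False
      NOT Q = False
  (Q IMPLIES G) OR NOT G = True
    Q IMPLIES G = False
    NOT G = True
Both conjuncts True, so the formula holds.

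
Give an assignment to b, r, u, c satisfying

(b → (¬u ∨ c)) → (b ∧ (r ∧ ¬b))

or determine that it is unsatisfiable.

b = True, r = False, u = True, c = False

  (b → (¬u ∨ c)) → (b ∧ (r ∧ ¬b)) = True
    b → (¬u ∨ c) = False
      ¬u ∨ c = False
        ¬u = False
    b ∧ (r ∧ ¬b) = False
      r ∧ ¬b = False
        ¬b = False
The formula evaluates to True.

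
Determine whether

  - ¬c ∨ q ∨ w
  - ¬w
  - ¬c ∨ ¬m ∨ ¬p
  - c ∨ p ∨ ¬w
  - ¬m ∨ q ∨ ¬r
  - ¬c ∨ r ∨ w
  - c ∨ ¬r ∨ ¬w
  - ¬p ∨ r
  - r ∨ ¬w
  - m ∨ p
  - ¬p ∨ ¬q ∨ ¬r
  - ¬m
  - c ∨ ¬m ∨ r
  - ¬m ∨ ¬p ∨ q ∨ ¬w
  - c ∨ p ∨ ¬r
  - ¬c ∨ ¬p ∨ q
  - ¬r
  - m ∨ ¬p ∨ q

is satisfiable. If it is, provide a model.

Case m = True:
  Clause (¬m) is falsified — contradiction.
Case m = False:
  (¬w) forces w = False.
  (m ∨ p) forces p = True.
  (¬p ∨ r) forces r = True.
  Clause (¬r) is falsified — contradiction.
Both cases fail, so the formula is unsatisfiable.

Unsatisfiable — no assignment works.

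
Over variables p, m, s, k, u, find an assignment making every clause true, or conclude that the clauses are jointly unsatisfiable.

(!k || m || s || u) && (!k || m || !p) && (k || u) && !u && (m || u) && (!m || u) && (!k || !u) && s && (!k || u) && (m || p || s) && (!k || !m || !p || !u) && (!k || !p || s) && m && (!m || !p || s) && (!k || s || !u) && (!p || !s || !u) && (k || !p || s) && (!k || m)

Case m = True:
  (!u) forces u = False.
  Clause (!m || u) is falsified — contradiction.
Case m = False:
  Clause (m) is falsified — contradiction.
Both cases fail, so the formula is unsatisfiable.

Unsatisfiable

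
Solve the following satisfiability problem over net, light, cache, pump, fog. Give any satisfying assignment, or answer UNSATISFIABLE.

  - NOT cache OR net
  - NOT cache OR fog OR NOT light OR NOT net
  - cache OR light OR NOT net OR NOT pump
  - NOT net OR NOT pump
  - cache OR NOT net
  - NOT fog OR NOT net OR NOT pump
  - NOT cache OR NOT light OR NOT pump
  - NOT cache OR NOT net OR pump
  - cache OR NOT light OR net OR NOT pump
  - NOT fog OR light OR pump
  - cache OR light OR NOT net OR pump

Try net = True:
  (NOT net OR NOT pump) forces pump = False.
  (cache OR NOT net) forces cache = True.
  clause (NOT cache OR NOT net OR pump) is falsified — backtrack.
So net = False.
  then (NOT cache OR net) forces cache = False.
Set light = False.
Set pump = False.
  then (NOT fog OR light OR pump) forces fog = False.
All clauses satisfied.

net = False; light = False; cache = False; pump = False; fog = False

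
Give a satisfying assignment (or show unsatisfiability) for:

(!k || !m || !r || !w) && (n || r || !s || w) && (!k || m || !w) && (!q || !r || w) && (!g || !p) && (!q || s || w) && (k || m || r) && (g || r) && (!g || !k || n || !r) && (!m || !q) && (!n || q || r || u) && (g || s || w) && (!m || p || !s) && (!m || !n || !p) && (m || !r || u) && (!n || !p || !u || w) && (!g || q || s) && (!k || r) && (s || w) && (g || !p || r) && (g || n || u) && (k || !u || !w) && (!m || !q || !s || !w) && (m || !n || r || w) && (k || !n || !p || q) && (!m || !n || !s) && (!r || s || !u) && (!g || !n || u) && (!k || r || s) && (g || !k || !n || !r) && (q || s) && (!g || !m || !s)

q=F, w=F, p=F, k=T, g=T, u=T, s=T, m=F, r=T, n=T

Set q = False.
  then (q || s) forces s = True.
Set w = False.
Set p = False.
  then (!m || p || !s) forces m = False.
Set k = True.
  then (!k || r) forces r = True.
  then (m || !r || u) forces u = True.
Set g = True.
  then (!g || !k || n || !r) forces n = True.
All clauses satisfied.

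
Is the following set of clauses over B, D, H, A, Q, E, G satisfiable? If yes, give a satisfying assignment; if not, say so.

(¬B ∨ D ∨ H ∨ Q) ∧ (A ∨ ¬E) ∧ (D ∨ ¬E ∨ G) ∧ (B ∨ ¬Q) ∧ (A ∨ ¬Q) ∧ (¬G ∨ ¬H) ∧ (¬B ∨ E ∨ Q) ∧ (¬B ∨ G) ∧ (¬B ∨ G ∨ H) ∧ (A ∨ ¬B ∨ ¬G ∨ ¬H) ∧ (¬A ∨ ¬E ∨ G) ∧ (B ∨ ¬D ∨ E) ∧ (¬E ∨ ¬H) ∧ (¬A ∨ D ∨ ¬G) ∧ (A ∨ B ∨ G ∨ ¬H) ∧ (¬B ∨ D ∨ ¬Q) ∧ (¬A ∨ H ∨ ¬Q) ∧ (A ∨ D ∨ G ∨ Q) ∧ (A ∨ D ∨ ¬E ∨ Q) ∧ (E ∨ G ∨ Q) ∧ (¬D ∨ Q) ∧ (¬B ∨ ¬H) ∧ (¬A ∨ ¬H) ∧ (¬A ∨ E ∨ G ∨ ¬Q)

B=F, D=F, H=F, A=F, Q=F, E=F, G=T

Set B = False.
  then (B ∨ ¬Q) forces Q = False.
  then (¬D ∨ Q) forces D = False.
Set H = False.
Try A = True:
  (¬A ∨ D ∨ ¬G) forces G = False.
  (D ∨ ¬E ∨ G) forces E = False.
  clause (E ∨ G ∨ Q) is falsified — backtrack.
So A = False.
  then (A ∨ ¬E) forces E = False.
  then (A ∨ D ∨ G ∨ Q) forces G = True.
All clauses satisfied.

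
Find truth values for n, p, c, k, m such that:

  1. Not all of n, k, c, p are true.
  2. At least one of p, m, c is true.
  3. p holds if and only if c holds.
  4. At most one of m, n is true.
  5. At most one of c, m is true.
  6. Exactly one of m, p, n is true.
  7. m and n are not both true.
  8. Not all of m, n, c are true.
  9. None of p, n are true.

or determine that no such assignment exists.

n = False; p = False; c = False; k = False; m = True

  (1) {n, k, c, p}: 0/4 true — not all ✓
  (2) {p, m, c}: 1 true — at least one ✓
  (3) p=F, c=F — same ✓
  (4) {m, n}: 1 true — at most one ✓
  (5) {c, m}: 1 true — at most one ✓
  (6) {m, p, n}: 1 true — exactly one ✓
  (7) m=T, n=F — not both ✓
  (8) {m, n, c}: 1/3 true — not all ✓
  (9) {p, n}: 0 true — none ✓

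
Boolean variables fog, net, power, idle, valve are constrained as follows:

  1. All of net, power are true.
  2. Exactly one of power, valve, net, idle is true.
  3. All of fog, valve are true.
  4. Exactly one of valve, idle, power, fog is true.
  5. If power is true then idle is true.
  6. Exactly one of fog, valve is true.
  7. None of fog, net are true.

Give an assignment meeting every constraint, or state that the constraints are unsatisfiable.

No satisfying assignment exists.

Case fog = True:
  Constraint (7) is violated (fog=T) — contradiction.
Case fog = False:
  Constraint (3) is violated (fog=F) — contradiction.
Both cases fail — unsatisfiable.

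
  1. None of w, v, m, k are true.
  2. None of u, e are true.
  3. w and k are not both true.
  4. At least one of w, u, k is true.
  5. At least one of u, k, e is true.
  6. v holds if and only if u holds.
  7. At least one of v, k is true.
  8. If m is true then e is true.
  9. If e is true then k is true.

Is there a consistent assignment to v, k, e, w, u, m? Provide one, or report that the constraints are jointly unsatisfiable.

Case k = True:
  Constraint (1) is violated (k=T) — contradiction.
Case k = False:
  (1) forces w = False.
  (1) forces v = False.
  Constraint (7) is violated (v=F, k=F) — contradiction.
Both cases fail — unsatisfiable.

UNSATISFIABLE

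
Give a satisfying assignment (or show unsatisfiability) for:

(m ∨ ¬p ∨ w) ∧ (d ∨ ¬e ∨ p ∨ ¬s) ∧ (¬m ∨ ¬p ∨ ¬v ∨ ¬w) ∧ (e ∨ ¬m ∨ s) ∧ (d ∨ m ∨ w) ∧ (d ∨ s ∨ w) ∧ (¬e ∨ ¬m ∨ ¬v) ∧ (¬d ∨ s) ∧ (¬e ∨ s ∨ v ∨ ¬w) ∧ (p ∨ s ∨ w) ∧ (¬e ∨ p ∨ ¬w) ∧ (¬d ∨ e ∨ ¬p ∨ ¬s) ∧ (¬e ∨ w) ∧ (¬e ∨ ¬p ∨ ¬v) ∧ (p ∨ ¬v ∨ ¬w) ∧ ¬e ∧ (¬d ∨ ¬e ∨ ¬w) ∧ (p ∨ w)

Unit clause (¬e) forces e = False.
Set p = True.
Set v = False.
Set w = False.
  then (m ∨ ¬p ∨ w) forces m = True.
  then (e ∨ ¬m ∨ s) forces s = True.
  then (¬d ∨ e ∨ ¬p ∨ ¬s) forces d = False.
All clauses satisfied.

p = True, v = False, w = False, m = True, s = True, d = False, e = False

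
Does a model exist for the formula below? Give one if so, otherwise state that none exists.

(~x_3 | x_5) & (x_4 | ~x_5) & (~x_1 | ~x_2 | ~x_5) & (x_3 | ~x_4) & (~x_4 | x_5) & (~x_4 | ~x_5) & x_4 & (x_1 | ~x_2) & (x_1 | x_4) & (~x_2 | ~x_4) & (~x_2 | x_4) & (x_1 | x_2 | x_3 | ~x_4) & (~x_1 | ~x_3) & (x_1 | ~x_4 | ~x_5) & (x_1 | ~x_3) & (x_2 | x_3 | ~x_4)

Case x_4 = True:
  (x_3 | ~x_4) forces x_3 = True.
  (~x_3 | x_5) forces x_5 = True.
  Clause (~x_4 | ~x_5) is falsified — contradiction.
Case x_4 = False:
  Clause (x_4) is falsified — contradiction.
Both cases fail, so the formula is unsatisfiable.

Unsatisfiable — no assignment works.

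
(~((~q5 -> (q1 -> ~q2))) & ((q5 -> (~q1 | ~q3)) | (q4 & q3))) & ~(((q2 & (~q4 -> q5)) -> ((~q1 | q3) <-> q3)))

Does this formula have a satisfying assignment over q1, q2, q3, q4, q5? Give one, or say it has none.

No satisfying assignment exists.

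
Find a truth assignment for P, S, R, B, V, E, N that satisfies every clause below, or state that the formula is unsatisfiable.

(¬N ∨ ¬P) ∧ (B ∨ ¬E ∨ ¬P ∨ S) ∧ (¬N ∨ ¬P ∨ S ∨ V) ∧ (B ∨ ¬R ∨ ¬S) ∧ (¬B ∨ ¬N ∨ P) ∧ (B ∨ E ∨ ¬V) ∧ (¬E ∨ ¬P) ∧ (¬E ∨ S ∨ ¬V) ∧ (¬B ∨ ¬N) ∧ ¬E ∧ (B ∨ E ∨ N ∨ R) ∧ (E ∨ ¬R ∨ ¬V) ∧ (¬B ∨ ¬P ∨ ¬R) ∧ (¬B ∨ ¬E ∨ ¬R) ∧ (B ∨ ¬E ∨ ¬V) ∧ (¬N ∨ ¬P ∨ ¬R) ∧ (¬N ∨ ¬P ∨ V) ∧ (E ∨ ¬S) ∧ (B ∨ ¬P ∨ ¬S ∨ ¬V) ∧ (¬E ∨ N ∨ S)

Unit clause (¬E) forces E = False.
In (E ∨ ¬S) only ¬S is left, so S = False.
Set P = False.
Set R = True.
  then (E ∨ ¬R ∨ ¬V) forces V = False.
Set B = False.
Set N = False.
All clauses satisfied.

P = False, S = False, R = True, B = False, V = False, E = False, N = False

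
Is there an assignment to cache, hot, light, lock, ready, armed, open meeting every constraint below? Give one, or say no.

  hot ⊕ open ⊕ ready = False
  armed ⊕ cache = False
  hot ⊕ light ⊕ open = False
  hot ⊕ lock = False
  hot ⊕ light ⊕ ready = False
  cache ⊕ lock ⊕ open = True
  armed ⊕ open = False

Adding constraints 1, 2, 3, 4, 5, 6, 7 mod 2: every variable appears an even number of times on the left, so the left side is 0.
But the right sides sum to 1 (mod 2). 0 ≠ 1 — the system is inconsistent.

UNSATISFIABLE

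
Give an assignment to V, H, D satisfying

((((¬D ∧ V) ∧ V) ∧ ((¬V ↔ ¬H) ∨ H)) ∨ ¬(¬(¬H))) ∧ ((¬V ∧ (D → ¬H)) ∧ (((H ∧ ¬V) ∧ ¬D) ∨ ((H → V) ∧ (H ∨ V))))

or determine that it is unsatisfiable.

The formula is unsatisfiable.

Case V = True: the conjunct ¬V is False.
Case V = False: the formula simplifies to ¬(¬(¬H)) ∧ ((D → ¬H) ∧ ((H ∧ ¬D) ∨ (¬H ∧ H))).
  H = True: the conjunct ¬(¬(¬H)) becomes ¬(¬False) = False.
  H = False: the conjunct (H ∧ ¬D) ∨ (¬H ∧ H) becomes (False ∧ ¬D) ∨ (True ∧ False) = False.
Both cases fail — unsatisfiable.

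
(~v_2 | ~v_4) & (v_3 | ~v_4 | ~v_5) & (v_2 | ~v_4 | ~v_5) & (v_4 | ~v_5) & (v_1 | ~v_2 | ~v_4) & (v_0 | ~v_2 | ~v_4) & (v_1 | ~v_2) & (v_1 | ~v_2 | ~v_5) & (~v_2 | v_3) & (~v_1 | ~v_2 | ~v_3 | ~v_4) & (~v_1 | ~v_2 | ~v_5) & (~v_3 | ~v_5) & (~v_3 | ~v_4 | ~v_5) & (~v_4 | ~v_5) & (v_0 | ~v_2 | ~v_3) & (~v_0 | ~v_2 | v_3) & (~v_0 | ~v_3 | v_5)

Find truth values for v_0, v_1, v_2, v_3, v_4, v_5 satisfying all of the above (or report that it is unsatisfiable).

Set v_0 = True.
Set v_1 = False.
  then (v_1 | ~v_2) forces v_2 = False.
Try v_3 = True:
  (~v_3 | ~v_5) forces v_5 = False.
  clause (~v_0 | ~v_3 | v_5) is falsified — backtrack.
So v_3 = False.
Set v_4 = False.
  then (v_4 | ~v_5) forces v_5 = False.
All clauses satisfied.

v_0 = True, v_1 = False, v_2 = False, v_3 = False, v_4 = False, v_5 = False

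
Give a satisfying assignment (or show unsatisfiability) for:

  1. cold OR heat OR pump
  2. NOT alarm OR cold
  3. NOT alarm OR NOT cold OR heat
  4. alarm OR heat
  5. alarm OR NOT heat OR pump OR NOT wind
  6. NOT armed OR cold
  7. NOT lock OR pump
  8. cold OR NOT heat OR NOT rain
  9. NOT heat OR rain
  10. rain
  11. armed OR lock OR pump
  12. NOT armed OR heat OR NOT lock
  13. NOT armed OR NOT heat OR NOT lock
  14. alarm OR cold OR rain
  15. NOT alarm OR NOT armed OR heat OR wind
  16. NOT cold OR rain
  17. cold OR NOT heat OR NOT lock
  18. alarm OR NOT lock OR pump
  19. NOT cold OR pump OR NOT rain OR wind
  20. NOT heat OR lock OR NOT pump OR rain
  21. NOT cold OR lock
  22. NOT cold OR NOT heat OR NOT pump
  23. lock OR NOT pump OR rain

Case heat = True:
  (NOT heat OR rain) forces rain = True.
  (cold OR NOT heat OR NOT rain) forces cold = True.
  (NOT cold OR lock) forces lock = True.
  (NOT lock OR pump) forces pump = True.
  Clause (NOT cold OR NOT heat OR NOT pump) is falsified — contradiction.
Case heat = False:
  (alarm OR heat) forces alarm = True.
  (NOT alarm OR cold) forces cold = True.
  Clause (NOT alarm OR NOT cold OR heat) is falsified — contradiction.
Both cases fail, so the formula is unsatisfiable.

No satisfying assignment exists.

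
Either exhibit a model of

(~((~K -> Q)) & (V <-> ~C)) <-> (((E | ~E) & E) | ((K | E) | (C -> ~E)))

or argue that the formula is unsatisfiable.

C=F, E=F, Q=F, V=T, K=F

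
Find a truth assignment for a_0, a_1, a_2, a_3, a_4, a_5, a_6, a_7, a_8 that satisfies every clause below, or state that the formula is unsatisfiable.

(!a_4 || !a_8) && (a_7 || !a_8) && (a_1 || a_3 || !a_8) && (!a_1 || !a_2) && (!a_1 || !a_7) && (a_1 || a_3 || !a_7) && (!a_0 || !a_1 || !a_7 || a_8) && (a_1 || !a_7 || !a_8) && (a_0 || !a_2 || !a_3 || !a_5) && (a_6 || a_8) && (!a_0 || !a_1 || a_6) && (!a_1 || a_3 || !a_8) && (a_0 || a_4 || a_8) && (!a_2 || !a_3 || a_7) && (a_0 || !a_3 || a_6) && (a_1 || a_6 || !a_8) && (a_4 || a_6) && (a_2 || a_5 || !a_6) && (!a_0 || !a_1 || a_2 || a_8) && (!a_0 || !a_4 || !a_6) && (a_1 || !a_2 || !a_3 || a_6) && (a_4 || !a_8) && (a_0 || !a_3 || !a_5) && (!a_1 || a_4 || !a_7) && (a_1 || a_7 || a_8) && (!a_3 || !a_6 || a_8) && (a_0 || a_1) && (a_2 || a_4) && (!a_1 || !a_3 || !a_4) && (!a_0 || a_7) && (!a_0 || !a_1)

a_0: False; a_1: True; a_2: False; a_3: False; a_4: True; a_5: True; a_6: True; a_7: False; a_8: False

Set a_0 = False.
  then (a_0 || a_1) forces a_1 = True.
  then (!a_1 || !a_2) forces a_2 = False.
  then (!a_1 || !a_7) forces a_7 = False.
  then (a_2 || a_4) forces a_4 = True.
  then (!a_1 || !a_3 || !a_4) forces a_3 = False.
  then (!a_4 || !a_8) forces a_8 = False.
  then (a_6 || a_8) forces a_6 = True.
  then (a_2 || a_5 || !a_6) forces a_5 = True.
All clauses satisfied.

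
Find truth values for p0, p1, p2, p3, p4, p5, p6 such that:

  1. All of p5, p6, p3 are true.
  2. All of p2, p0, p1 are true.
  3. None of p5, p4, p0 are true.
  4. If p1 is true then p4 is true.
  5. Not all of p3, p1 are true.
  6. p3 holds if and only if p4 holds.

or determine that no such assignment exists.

Case p0 = True:
  Constraint (3) is violated (p0=T) — contradiction.
Case p0 = False:
  Constraint (2) is violated (p0=F) — contradiction.
Both cases fail — unsatisfiable.

UNSATISFIABLE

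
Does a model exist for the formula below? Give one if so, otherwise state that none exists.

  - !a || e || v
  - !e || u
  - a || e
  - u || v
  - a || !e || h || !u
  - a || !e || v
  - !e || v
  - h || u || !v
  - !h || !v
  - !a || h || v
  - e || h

Try h = True:
  (!h || !v) forces v = False.
  (u || v) forces u = True.
  (!e || v) forces e = False.
  (!a || e || v) forces a = False.
  clause (a || e) is falsified — backtrack.
So h = False.
  then (e || h) forces e = True.
  then (!e || u) forces u = True.
  then (a || !e || h || !u) forces a = True.
  then (!e || v) forces v = True.
All clauses satisfied.

h: False; a: True; e: True; u: True; v: True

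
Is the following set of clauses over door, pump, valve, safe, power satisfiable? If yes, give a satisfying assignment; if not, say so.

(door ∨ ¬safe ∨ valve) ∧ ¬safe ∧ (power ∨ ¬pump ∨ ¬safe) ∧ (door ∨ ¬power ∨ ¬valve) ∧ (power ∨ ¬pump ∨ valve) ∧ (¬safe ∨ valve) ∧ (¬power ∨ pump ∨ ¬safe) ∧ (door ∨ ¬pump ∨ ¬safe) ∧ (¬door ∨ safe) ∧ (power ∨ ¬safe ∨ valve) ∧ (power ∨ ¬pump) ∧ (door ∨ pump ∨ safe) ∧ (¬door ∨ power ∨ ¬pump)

Unit clause (¬safe) forces safe = False.
In (¬door ∨ safe) only ¬door is left, so door = False.
In (door ∨ pump ∨ safe) only pump is left, so pump = True.
In (power ∨ ¬pump) only power is left, so power = True.
In (door ∨ ¬power ∨ ¬valve) only ¬valve is left, so valve = False.
All clauses satisfied.

door = False; pump = True; valve = False; safe = False; power = True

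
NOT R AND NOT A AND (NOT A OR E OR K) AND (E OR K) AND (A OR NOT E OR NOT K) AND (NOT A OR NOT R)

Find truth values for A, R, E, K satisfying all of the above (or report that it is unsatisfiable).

Unit clause (NOT R) forces R = False.
Unit clause (NOT A) forces A = False.
Set E = False.
  then (E OR K) forces K = True.
Check each clause:
  (NOT R): NOT R holds.
  (NOT A): NOT A holds.
  (NOT A OR E OR K): NOT A holds.
  (E OR K): K holds.
  (A OR NOT E OR NOT K): NOT E holds.
  (NOT A OR NOT R): NOT A holds.
All clauses satisfied.

A = False, R = False, E = False, K = True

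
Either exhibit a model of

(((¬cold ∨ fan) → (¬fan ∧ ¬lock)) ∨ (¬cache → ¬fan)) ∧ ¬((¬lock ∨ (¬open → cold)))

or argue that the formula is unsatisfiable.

fan = False, cache = True, lock = True, cold = False, open = False

  ((¬cold ∨ fan) → (¬fan ∧ ¬lock)) ∨ (¬cache → ¬fan) = True
    (¬cold ∨ fan) → (¬fan ∧ ¬lock) = False
      ¬cold ∨ fan = True
        ¬cold = True
      ¬fan ∧ ¬lock = False
        ¬fan = True
        ¬lock = False
    ¬cache → ¬fan = True
      ¬cache = False
      ¬fan = True
  ¬((¬lock ∨ (¬open → cold))) = True
    ¬lock ∨ (¬open → cold) = False
      ¬lock = False
      ¬open → cold = False
        ¬open = True
Both conjuncts True, so the formula holds.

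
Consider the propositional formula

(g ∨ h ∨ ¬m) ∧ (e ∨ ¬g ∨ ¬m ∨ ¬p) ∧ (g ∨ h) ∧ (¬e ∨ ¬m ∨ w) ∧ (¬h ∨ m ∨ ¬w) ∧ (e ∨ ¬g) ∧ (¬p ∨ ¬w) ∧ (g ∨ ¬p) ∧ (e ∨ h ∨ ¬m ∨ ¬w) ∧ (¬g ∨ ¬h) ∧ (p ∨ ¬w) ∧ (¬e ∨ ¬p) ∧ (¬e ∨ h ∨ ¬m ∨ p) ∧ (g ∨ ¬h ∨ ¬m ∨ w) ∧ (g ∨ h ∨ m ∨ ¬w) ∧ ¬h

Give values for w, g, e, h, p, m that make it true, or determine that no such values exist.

Unit clause (¬h) forces h = False.
In (g ∨ h) only g is left, so g = True.
In (e ∨ ¬g) only e is left, so e = True.
In (¬e ∨ ¬p) only ¬p is left, so p = False.
In (¬e ∨ h ∨ ¬m ∨ p) only ¬m is left, so m = False.
In (p ∨ ¬w) only ¬w is left, so w = False.
All clauses satisfied.

w=F, g=T, e=T, h=F, p=F, m=F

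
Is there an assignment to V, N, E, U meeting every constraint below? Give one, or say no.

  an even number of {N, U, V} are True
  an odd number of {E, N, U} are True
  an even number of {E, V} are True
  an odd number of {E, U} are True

Adding constraints 1, 2, 3 mod 2: every variable appears an even number of times on the left, so the left side is 0.
But the right sides sum to 1 (mod 2). 0 ≠ 1 — the system is inconsistent.

No satisfying assignment exists.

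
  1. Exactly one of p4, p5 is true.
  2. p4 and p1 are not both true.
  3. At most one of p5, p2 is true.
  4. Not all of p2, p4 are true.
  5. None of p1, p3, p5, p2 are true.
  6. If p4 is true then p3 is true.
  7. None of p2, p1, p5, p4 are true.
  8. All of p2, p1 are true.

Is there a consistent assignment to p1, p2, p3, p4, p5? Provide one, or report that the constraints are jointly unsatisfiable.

Unsatisfiable — no assignment works.

Case p1 = True:
  Constraint (5) is violated (p1=T) — contradiction.
Case p1 = False:
  Constraint (8) is violated (p1=F) — contradiction.
Both cases fail — unsatisfiable.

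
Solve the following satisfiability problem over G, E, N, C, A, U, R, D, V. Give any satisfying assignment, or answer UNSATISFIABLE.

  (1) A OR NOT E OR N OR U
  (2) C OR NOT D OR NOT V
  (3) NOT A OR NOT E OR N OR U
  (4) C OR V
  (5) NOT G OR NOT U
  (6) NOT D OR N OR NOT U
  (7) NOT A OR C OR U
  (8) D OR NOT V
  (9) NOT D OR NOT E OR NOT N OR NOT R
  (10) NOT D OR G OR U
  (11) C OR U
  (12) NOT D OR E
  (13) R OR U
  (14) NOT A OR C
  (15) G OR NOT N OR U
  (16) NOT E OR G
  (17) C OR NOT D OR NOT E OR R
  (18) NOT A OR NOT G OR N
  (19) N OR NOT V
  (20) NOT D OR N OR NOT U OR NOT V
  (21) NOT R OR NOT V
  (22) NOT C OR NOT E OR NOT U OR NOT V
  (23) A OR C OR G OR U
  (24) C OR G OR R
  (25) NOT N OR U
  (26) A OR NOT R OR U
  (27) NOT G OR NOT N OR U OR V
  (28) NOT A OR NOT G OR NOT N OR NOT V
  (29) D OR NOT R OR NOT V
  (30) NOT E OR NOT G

Set G = False.
  then (NOT E OR G) forces E = False.
  then (NOT D OR E) forces D = False.
  then (D OR NOT V) forces V = False.
  then (C OR V) forces C = True.
Set N = False.
Set A = False.
Try U = False:
  (R OR U) forces R = True.
  clause (A OR NOT R OR U) is falsified — backtrack.
So U = True.
Set R = False.
All clauses satisfied.

G: False, E: False, N: False, C: True, A: False, U: True, R: False, D: False, V: False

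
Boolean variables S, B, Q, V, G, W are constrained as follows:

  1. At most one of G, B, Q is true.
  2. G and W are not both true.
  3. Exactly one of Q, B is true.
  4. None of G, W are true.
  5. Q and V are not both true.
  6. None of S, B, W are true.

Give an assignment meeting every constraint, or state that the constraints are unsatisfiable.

S: False; B: False; Q: True; V: False; G: False; W: False

  (1) {G, B, Q}: 1 true — at most one ✓
  (2) G=F, W=F — not both ✓
  (3) {Q, B}: 1 true — exactly one ✓
  (4) {G, W}: 0 true — none ✓
  (5) Q=T, V=F — not both ✓
  (6) {S, B, W}: 0 true — none ✓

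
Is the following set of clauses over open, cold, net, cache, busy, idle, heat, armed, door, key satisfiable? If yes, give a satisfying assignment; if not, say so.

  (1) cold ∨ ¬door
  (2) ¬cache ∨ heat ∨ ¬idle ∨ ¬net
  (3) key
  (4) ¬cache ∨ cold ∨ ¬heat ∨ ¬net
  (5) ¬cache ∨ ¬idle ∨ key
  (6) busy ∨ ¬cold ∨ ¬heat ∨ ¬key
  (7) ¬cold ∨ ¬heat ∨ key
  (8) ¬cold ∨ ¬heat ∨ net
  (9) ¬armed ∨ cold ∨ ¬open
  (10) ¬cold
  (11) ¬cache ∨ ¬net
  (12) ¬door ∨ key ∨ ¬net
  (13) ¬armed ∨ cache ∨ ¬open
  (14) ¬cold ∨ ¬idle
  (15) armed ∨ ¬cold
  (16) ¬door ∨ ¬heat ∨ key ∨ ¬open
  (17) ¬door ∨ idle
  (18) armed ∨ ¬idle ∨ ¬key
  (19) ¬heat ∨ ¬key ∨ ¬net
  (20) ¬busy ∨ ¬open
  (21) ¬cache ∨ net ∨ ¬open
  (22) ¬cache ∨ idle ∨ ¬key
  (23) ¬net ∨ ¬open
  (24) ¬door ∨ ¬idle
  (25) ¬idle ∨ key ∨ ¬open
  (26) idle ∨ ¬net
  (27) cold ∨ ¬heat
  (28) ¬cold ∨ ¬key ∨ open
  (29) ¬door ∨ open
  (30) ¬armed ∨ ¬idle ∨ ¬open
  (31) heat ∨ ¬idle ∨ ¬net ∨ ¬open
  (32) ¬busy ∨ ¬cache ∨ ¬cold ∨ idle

open: False, cold: False, net: False, cache: False, busy: True, idle: False, heat: False, armed: True, door: False, key: True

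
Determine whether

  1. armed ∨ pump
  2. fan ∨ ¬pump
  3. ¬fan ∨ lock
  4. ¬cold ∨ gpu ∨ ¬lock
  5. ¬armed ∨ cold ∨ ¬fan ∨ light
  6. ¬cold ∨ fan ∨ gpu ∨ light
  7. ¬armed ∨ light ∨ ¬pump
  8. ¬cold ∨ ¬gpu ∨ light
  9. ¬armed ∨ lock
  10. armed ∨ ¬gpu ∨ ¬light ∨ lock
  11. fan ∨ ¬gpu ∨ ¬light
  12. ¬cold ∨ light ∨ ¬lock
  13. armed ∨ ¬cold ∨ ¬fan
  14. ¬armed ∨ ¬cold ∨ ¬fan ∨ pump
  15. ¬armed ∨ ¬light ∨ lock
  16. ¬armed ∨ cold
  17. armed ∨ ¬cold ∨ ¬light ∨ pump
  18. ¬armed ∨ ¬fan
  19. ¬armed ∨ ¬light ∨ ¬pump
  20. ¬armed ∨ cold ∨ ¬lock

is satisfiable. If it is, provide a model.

lock=T; cold=F; pump=T; fan=T; light=F; armed=F; gpu=T

Try lock = False:
  (¬fan ∨ lock) forces fan = False.
  (fan ∨ ¬pump) forces pump = False.
  (armed ∨ pump) forces armed = True.
  clause (¬armed ∨ lock) is falsified — backtrack.
So lock = True.
Try cold = True:
  (¬cold ∨ gpu ∨ ¬lock) forces gpu = True.
  (¬cold ∨ ¬gpu ∨ light) forces light = True.
  (fan ∨ ¬gpu ∨ ¬light) forces fan = True.
  (armed ∨ ¬cold ∨ ¬fan) forces armed = True.
  clause (¬armed ∨ ¬fan) is falsified — backtrack.
So cold = False.
  then (¬armed ∨ cold) forces armed = False.
  then (armed ∨ pump) forces pump = True.
  then (fan ∨ ¬pump) forces fan = True.
Set light = False.
Set gpu = True.
All clauses satisfied.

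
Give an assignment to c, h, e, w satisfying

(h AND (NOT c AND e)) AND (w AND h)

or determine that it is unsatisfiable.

c = False, h = True, e = True, w = True

  h AND (NOT c AND e) = True
    NOT c AND e = True
      NOT c = True
  w AND h = True
Both conjuncts True, so the formula holds.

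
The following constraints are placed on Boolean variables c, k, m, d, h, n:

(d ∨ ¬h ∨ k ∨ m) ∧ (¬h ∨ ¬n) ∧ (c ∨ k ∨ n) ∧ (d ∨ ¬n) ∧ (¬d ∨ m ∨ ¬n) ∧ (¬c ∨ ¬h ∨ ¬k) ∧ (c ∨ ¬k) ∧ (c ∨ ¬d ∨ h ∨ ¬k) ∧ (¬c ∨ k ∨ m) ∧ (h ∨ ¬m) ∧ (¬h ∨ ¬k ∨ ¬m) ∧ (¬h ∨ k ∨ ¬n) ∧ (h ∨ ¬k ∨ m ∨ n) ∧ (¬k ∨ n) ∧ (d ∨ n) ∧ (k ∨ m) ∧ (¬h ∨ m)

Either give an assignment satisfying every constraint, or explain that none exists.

Set c = True.
Set k = False.
  then (¬c ∨ k ∨ m) forces m = True.
  then (h ∨ ¬m) forces h = True.
  then (¬h ∨ k ∨ ¬n) forces n = False.
  then (d ∨ n) forces d = True.
All clauses satisfied.

c = True; k = False; m = True; d = True; h = True; n = False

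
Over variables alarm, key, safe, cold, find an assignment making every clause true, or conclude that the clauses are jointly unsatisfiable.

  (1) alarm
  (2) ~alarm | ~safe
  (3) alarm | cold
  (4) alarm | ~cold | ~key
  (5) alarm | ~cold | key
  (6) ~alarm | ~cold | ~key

alarm: True; key: False; safe: False; cold: False

Unit clause (alarm) forces alarm = True.
In (~alarm | ~safe) only ~safe is left, so safe = False.
Set key = False.
Set cold = False.
Check each clause:
  (alarm): alarm holds.
  (~alarm | ~safe): ~safe holds.
  (alarm | cold): alarm holds.
  (alarm | ~cold | ~key): alarm holds.
  (alarm | ~cold | key): alarm holds.
  (~alarm | ~cold | ~key): ~cold holds.
All clauses satisfied.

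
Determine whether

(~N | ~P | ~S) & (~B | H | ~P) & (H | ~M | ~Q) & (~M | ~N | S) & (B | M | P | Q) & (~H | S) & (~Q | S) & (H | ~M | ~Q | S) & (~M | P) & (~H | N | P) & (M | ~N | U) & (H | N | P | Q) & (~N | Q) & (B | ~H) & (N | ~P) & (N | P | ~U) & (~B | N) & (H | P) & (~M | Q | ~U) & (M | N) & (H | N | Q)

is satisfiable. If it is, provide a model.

P = False; H = True; Q = True; U = True; N = True; M = False; B = True; S = True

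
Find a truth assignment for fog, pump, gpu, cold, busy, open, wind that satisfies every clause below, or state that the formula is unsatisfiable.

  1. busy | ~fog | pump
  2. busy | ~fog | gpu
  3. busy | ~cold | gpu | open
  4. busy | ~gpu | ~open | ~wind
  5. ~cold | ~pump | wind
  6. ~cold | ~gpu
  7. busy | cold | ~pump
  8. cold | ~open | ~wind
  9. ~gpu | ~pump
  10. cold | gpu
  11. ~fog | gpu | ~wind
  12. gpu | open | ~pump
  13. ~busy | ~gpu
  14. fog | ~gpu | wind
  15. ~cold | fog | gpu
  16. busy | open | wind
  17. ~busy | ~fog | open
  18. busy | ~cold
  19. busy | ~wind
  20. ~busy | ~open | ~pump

fog: True, pump: False, gpu: False, cold: True, busy: True, open: True, wind: False

Set fog = True.
Try pump = True:
  (~gpu | ~pump) forces gpu = False.
  (busy | ~fog | gpu) forces busy = True.
  (cold | gpu) forces cold = True.
  (~cold | ~pump | wind) forces wind = True.
  clause (~fog | gpu | ~wind) is falsified — backtrack.
So pump = False.
  then (busy | ~fog | pump) forces busy = True.
  then (~busy | ~gpu) forces gpu = False.
  then (~busy | ~fog | open) forces open = True.
  then (cold | gpu) forces cold = True.
  then (~fog | gpu | ~wind) forces wind = False.
All clauses satisfied.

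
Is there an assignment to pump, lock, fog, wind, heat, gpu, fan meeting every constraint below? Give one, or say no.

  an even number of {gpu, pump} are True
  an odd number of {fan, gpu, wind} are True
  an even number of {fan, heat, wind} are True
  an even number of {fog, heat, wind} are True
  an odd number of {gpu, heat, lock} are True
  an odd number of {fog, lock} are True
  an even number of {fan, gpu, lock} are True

pump=T; lock=F; fog=T; wind=T; heat=F; gpu=T; fan=T

{gpu, pump}: 2 true → even ✓
{fan, gpu, wind}: 3 true → odd ✓
{fan, heat, wind}: 2 true → even ✓
{fog, heat, wind}: 2 true → even ✓
{gpu, heat, lock}: 1 true → odd ✓
{fog, lock}: 1 true → odd ✓
{fan, gpu, lock}: 2 true → even ✓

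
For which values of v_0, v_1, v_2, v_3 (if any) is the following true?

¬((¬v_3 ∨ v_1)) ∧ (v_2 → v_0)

v_0: True, v_1: False, v_2: False, v_3: True

  ¬((¬v_3 ∨ v_1)) = True
    ¬v_3 ∨ v_1 = False
      ¬v_3 = False
  v_2 → v_0 = True
Both conjuncts True, so the formula holds.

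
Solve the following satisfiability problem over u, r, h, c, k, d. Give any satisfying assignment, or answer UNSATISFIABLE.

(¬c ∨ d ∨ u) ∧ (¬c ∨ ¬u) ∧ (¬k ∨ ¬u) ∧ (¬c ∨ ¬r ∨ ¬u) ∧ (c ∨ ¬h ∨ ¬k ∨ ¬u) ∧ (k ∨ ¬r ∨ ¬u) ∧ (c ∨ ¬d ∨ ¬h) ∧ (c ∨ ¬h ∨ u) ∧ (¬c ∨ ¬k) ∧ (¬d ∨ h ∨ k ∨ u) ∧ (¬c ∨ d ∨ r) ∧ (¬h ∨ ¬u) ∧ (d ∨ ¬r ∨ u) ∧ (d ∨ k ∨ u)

u: True; r: False; h: False; c: False; k: False; d: False

Set u = True.
  then (¬c ∨ ¬u) forces c = False.
  then (¬k ∨ ¬u) forces k = False.
  then (k ∨ ¬r ∨ ¬u) forces r = False.
  then (¬h ∨ ¬u) forces h = False.
Set d = False.
All clauses satisfied.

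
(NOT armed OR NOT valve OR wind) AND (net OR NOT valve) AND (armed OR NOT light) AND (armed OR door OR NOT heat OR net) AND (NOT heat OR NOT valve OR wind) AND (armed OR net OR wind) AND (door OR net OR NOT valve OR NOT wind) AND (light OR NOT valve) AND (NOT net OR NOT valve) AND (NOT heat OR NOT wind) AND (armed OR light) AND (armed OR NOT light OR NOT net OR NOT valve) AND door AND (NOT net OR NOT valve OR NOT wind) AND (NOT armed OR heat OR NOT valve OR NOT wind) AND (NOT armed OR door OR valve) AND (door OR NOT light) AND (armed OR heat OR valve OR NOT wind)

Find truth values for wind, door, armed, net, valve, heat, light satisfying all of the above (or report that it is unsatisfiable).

wind: False, door: True, armed: True, net: False, valve: False, heat: False, light: True

Unit clause (door) forces door = True.
Set wind = False.
Try armed = False:
  (armed OR NOT light) forces light = False.
  clause (armed OR light) is falsified — backtrack.
So armed = True.
  then (NOT armed OR NOT valve OR wind) forces valve = False.
Set net = False.
Set heat = False.
Set light = True.
All clauses satisfied.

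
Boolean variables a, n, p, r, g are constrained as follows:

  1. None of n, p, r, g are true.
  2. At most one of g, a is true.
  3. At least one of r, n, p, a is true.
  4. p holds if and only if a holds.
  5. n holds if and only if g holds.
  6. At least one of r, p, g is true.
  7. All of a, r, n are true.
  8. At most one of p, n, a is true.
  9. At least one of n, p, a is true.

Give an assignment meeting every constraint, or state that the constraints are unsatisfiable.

Unsatisfiable

Case n = True:
  Constraint (1) is violated (n=T) — contradiction.
Case n = False:
  Constraint (7) is violated (n=F) — contradiction.
Both cases fail — unsatisfiable.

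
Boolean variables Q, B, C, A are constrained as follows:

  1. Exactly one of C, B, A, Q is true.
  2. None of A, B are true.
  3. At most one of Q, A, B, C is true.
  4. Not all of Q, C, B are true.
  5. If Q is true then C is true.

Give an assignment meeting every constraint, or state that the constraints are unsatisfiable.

Q = False, B = False, C = True, A = False

  (1) {C, B, A, Q}: 1 true — exactly one ✓
  (2) {A, B}: 0 true — none ✓
  (3) {Q, A, B, C}: 1 true — at most one ✓
  (4) {Q, C, B}: 1/3 true — not all ✓
  (5) Q=F ⇒ C: vacuous ✓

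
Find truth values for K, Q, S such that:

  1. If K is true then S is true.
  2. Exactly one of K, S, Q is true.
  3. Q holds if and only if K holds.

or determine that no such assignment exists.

K: False, Q: False, S: True

  (1) K=F ⇒ S: vacuous ✓
  (2) {K, S, Q}: 1 true — exactly one ✓
  (3) Q=F, K=F — same ✓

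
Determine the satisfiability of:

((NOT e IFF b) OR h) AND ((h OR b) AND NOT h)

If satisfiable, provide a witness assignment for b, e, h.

b = True; e = False; h = False

  (NOT e IFF b) OR h = True
    NOT e IFF b = True
      NOT e = True
  (h OR b) AND NOT h = True
    h OR b = True
    NOT h = True
Both conjuncts True, so the formula holds.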